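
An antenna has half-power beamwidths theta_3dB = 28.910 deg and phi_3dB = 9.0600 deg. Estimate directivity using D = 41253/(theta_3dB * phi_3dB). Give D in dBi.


D_linear = 41253 / (28.910 * 9.0600) = 157.4995
D_dBi = 10 * log10(157.4995) = 21.97 dBi

21.97 dBi


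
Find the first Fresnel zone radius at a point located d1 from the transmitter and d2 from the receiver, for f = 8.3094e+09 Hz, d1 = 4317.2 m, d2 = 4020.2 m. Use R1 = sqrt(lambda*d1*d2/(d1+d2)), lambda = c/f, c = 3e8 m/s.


lambda = c / f = 3.0000e+08 / 8.3094e+09 = 0.03610369 m
R1 = sqrt(0.03610369 * 4317.2 * 4020.2 / (4317.2 + 4020.2)) = 8.669 m

8.669 m


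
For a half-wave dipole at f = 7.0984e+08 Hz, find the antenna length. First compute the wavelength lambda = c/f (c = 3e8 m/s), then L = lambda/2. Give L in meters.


lambda = c / f = 3.0000e+08 / 7.0984e+08 = 0.4226305 m
L = lambda / 2 = 0.4226305 / 2 = 0.2113 m

0.2113 m


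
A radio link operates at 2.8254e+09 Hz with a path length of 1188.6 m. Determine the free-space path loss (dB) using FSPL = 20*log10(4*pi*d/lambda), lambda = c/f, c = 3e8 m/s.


lambda = c / f = 3.0000e+08 / 2.8254e+09 = 0.1061797 m
FSPL = 20 * log10(4*pi*1188.6/0.1061797) = 103.0 dB

103.0 dB


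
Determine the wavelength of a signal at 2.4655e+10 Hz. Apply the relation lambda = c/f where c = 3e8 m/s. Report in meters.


lambda = c / f = 3.0000e+08 / 2.4655e+10 = 0.01217 m

0.01217 m


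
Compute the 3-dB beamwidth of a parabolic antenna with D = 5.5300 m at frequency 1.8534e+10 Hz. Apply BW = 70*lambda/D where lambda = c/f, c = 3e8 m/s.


lambda = c / f = 3.0000e+08 / 1.8534e+10 = 0.01618647 m
BW = 70 * 0.01618647 / 5.5300 = 0.2049 deg

0.2049 deg


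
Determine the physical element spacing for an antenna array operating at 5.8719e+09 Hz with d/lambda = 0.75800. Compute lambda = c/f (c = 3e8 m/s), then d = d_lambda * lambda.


lambda = c / f = 3.0000e+08 / 5.8719e+09 = 0.05109079 m
d = 0.75800 * 0.05109079 = 0.03873 m

0.03873 m


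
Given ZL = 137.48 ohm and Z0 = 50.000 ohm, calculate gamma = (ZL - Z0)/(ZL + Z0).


gamma = (137.48 - 50.000) / (137.48 + 50.000) = 0.4666

0.4666


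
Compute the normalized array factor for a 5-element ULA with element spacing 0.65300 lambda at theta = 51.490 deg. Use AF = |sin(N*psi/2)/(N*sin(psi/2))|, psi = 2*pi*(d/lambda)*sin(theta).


psi = 2*pi*0.65300*sin(51.490 deg) = 3.210533 rad
AF = |sin(5*3.210533/2) / (5*sin(3.210533/2))| = 0.1972

0.1972


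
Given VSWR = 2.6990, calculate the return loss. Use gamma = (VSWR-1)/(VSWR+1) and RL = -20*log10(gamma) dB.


gamma = (2.6990 - 1) / (2.6990 + 1) = 0.4593133
RL = -20 * log10(0.4593133) = 6.758 dB

6.758 dB


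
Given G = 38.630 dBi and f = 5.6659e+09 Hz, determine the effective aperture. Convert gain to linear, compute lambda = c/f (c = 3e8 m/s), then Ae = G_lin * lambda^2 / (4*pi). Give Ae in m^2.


lambda = c / f = 3.0000e+08 / 5.6659e+09 = 0.05294834 m
G_linear = 10^(38.630/10) = 7294.575
Ae = G_linear * lambda^2 / (4*pi) = 7294.575 * 0.05294834^2 / (4*pi) = 1.627 m^2

1.627 m^2


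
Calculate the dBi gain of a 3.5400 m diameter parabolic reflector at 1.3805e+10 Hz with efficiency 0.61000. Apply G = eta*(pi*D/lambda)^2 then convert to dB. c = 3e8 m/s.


lambda = c / f = 3.0000e+08 / 1.3805e+10 = 0.02173126 m
G_linear = 0.61000 * (pi * 3.5400 / 0.02173126)^2 = 159759.4
G_dBi = 10 * log10(159759.4) = 52.03 dBi

52.03 dBi


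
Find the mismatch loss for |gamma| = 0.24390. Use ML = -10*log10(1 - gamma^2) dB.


ML = -10 * log10(1 - 0.24390^2) = -10 * log10(0.94051279) = 0.2664 dB

0.2664 dB


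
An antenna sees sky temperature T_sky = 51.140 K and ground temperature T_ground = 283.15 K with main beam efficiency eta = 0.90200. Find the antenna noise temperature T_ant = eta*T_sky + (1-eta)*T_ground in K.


T_ant = 0.90200 * 51.140 + (1 - 0.90200) * 283.15 = 73.88 K

73.88 K


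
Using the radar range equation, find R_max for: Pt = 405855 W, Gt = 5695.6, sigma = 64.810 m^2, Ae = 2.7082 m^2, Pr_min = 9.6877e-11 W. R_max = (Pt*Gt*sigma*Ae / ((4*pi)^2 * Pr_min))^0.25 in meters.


R^4 = 405855*5695.6*64.810*2.7082 / ((4*pi)^2 * 9.6877e-11) = 2.652117e+19
R_max = 2.652117e+19^0.25 = 71763 m

71763 m


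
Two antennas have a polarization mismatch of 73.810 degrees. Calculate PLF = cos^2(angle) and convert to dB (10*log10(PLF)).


PLF_linear = cos^2(73.810 deg) = 0.07774254
PLF_dB = 10 * log10(0.07774254) = -11.09 dB

-11.09 dB


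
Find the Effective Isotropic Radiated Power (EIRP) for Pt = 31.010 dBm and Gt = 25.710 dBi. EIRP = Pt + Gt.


EIRP = Pt + Gt = 31.010 + 25.710 = 56.72 dBm

56.72 dBm


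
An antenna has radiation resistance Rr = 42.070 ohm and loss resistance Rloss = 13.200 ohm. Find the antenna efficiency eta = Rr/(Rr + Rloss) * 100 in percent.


eta = 42.070 / (42.070 + 13.200) * 100 = 76.12%

76.12%


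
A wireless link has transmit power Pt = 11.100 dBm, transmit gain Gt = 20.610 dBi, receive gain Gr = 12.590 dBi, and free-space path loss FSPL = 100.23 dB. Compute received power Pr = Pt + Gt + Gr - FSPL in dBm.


Pr = 11.100 + 20.610 + 12.590 - 100.23 = -55.93 dBm

-55.93 dBm


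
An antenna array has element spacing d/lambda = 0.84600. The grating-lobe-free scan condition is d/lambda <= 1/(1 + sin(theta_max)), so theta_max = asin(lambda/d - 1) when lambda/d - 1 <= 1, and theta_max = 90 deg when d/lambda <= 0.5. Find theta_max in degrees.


lambda/d - 1 = 1/0.84600 - 1 = 0.1820331
theta_max = asin(0.1820331) = 10.49 deg

10.49 deg


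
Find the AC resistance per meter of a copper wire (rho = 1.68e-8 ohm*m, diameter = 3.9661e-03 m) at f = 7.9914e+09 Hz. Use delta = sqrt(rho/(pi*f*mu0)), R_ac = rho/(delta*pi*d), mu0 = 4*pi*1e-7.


delta = sqrt(1.68e-8 / (pi * 7.9914e+09 * 4*pi*1e-7)) = 7.297319e-07 m
R_ac = 1.68e-8 / (7.297319e-07 * pi * 3.9661e-03) = 1.848 ohm/m

1.848 ohm/m


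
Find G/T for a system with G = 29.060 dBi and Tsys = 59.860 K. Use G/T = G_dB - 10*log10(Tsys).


G/T = 29.060 - 10*log10(59.860) = 29.060 - 17.77137 = 11.29 dB/K

11.29 dB/K


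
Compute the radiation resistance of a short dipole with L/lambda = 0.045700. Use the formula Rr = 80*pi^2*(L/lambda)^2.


Rr = 80 * pi^2 * (0.045700)^2 = 80 * 9.869604 * 2.088490e-03 = 1.649 ohm

1.649 ohm


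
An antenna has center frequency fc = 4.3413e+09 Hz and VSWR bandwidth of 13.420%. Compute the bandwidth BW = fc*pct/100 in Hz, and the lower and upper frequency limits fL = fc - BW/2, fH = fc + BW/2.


BW = 4.3413e+09 * 13.420/100 = 5.826025e+08 Hz
fL = 4.3413e+09 - 5.826025e+08/2 = 4.050e+09 Hz
fH = 4.3413e+09 + 5.826025e+08/2 = 4.633e+09 Hz

BW=5.826e+08 Hz, fL=4.050e+09 Hz, fH=4.633e+09 Hz


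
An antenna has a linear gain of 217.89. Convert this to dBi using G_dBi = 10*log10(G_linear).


G_dBi = 10 * log10(217.89) = 23.38 dBi

23.38 dBi


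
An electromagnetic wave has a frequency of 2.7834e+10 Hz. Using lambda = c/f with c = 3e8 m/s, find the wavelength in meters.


lambda = c / f = 3.0000e+08 / 2.7834e+10 = 0.01078 m

0.01078 m


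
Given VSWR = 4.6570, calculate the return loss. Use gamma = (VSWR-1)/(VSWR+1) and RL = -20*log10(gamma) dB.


gamma = (4.6570 - 1) / (4.6570 + 1) = 0.6464557
RL = -20 * log10(0.6464557) = 3.789 dB

3.789 dB


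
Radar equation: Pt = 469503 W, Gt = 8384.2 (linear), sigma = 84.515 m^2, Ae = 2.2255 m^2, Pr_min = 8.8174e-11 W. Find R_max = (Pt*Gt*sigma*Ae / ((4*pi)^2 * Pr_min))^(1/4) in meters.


R^4 = 469503*8384.2*84.515*2.2255 / ((4*pi)^2 * 8.8174e-11) = 5.317422e+19
R_max = 5.317422e+19^0.25 = 85394 m

85394 m


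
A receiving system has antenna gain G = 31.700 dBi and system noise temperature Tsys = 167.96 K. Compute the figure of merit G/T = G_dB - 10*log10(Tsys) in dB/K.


G/T = 31.700 - 10*log10(167.96) = 31.700 - 22.25206 = 9.448 dB/K

9.448 dB/K


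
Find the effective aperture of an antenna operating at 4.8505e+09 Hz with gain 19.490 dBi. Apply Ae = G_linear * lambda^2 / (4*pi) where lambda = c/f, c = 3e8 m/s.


lambda = c / f = 3.0000e+08 / 4.8505e+09 = 0.06184929 m
G_linear = 10^(19.490/10) = 88.92011
Ae = G_linear * lambda^2 / (4*pi) = 88.92011 * 0.06184929^2 / (4*pi) = 0.02707 m^2

0.02707 m^2


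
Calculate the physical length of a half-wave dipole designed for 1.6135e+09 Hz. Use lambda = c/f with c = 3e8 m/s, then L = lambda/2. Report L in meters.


lambda = c / f = 3.0000e+08 / 1.6135e+09 = 0.1859312 m
L = lambda / 2 = 0.1859312 / 2 = 0.09297 m

0.09297 m


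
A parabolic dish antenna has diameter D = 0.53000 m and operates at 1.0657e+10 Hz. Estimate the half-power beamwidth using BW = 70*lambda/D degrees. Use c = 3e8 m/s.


lambda = c / f = 3.0000e+08 / 1.0657e+10 = 0.02815051 m
BW = 70 * 0.02815051 / 0.53000 = 3.718 deg

3.718 deg


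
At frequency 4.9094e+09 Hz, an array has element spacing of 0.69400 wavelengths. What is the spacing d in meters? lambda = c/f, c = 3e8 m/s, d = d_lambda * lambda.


lambda = c / f = 3.0000e+08 / 4.9094e+09 = 0.06110726 m
d = 0.69400 * 0.06110726 = 0.04241 m

0.04241 m


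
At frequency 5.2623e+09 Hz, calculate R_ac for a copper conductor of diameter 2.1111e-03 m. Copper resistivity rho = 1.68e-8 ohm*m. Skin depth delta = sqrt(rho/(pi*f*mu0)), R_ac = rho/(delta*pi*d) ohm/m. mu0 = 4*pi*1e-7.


delta = sqrt(1.68e-8 / (pi * 5.2623e+09 * 4*pi*1e-7)) = 8.992635e-07 m
R_ac = 1.68e-8 / (8.992635e-07 * pi * 2.1111e-03) = 2.817 ohm/m

2.817 ohm/m


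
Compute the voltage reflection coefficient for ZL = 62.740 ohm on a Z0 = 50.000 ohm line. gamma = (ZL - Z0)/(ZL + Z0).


gamma = (62.740 - 50.000) / (62.740 + 50.000) = 0.1130

0.1130


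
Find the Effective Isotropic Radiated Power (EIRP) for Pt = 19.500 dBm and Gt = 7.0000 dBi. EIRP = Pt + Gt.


EIRP = Pt + Gt = 19.500 + 7.0000 = 26.50 dBm

26.50 dBm


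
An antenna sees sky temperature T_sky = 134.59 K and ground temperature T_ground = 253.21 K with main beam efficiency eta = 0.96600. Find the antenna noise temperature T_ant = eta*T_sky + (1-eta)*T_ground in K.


T_ant = 0.96600 * 134.59 + (1 - 0.96600) * 253.21 = 138.6 K

138.6 K


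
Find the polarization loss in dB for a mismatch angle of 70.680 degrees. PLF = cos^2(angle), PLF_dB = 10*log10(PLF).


PLF_linear = cos^2(70.680 deg) = 0.1094576
PLF_dB = 10 * log10(0.1094576) = -9.608 dB

-9.608 dB


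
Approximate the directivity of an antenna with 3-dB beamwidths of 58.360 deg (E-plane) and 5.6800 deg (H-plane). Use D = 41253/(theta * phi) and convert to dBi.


D_linear = 41253 / (58.360 * 5.6800) = 124.4491
D_dBi = 10 * log10(124.4491) = 20.95 dBi

20.95 dBi


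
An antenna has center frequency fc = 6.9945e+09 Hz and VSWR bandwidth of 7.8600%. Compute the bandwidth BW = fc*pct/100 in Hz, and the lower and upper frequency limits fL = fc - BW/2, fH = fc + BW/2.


BW = 6.9945e+09 * 7.8600/100 = 5.497677e+08 Hz
fL = 6.9945e+09 - 5.497677e+08/2 = 6.720e+09 Hz
fH = 6.9945e+09 + 5.497677e+08/2 = 7.269e+09 Hz

BW=5.498e+08 Hz, fL=6.720e+09 Hz, fH=7.269e+09 Hz


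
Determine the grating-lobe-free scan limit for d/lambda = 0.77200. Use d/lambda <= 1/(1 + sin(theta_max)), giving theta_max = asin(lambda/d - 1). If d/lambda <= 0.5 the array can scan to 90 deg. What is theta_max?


lambda/d - 1 = 1/0.77200 - 1 = 0.2953368
theta_max = asin(0.2953368) = 17.18 deg

17.18 deg


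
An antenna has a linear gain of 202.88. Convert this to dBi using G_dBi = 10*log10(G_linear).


G_dBi = 10 * log10(202.88) = 23.07 dBi

23.07 dBi


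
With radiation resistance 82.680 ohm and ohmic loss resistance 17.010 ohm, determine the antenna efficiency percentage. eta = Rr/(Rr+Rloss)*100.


eta = 82.680 / (82.680 + 17.010) * 100 = 82.94%

82.94%


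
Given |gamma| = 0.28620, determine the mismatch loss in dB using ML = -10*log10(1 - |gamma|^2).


ML = -10 * log10(1 - 0.28620^2) = -10 * log10(0.91808956) = 0.3711 dB

0.3711 dB


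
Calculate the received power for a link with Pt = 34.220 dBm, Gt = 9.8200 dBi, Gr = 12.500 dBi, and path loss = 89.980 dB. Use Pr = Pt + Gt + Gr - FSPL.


Pr = 34.220 + 9.8200 + 12.500 - 89.980 = -33.44 dBm

-33.44 dBm


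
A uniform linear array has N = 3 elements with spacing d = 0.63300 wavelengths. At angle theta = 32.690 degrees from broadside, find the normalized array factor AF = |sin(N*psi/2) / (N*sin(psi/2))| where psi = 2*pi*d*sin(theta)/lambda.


psi = 2*pi*0.63300*sin(32.690 deg) = 2.148090 rad
AF = |sin(3*2.148090/2) / (3*sin(2.148090/2))| = 0.03051

0.03051


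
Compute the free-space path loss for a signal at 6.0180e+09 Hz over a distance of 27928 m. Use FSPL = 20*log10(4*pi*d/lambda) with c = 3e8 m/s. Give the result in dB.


lambda = c / f = 3.0000e+08 / 6.0180e+09 = 0.04985045 m
FSPL = 20 * log10(4*pi*27928/0.04985045) = 137.0 dB

137.0 dB


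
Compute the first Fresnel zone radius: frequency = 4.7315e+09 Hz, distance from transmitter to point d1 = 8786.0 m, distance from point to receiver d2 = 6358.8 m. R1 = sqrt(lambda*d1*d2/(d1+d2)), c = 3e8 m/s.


lambda = c / f = 3.0000e+08 / 4.7315e+09 = 0.06340484 m
R1 = sqrt(0.06340484 * 8786.0 * 6358.8 / (8786.0 + 6358.8)) = 15.29 m

15.29 m


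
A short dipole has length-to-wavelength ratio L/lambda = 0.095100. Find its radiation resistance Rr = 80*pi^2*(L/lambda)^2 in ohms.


Rr = 80 * pi^2 * (0.095100)^2 = 80 * 9.869604 * 9.044010e-03 = 7.141 ohm

7.141 ohm


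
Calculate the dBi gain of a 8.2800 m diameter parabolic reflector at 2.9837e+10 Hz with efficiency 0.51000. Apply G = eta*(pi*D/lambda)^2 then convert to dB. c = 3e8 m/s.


lambda = c / f = 3.0000e+08 / 2.9837e+10 = 0.01005463 m
G_linear = 0.51000 * (pi * 8.2800 / 0.01005463)^2 = 3.413488e+06
G_dBi = 10 * log10(3.413488e+06) = 65.33 dBi

65.33 dBi


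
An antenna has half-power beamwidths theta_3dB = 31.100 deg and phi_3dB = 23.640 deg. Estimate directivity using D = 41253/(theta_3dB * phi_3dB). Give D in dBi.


D_linear = 41253 / (31.100 * 23.640) = 56.11096
D_dBi = 10 * log10(56.11096) = 17.49 dBi

17.49 dBi


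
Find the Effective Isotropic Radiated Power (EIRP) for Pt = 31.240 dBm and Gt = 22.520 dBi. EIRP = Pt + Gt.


EIRP = Pt + Gt = 31.240 + 22.520 = 53.76 dBm

53.76 dBm


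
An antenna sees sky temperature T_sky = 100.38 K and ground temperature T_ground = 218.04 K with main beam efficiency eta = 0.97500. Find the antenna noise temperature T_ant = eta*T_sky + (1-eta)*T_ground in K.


T_ant = 0.97500 * 100.38 + (1 - 0.97500) * 218.04 = 103.3 K

103.3 K


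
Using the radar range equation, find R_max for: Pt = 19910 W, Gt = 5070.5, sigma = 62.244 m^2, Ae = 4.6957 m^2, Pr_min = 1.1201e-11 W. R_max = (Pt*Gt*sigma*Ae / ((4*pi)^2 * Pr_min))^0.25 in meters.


R^4 = 19910*5070.5*62.244*4.6957 / ((4*pi)^2 * 1.1201e-11) = 1.668182e+19
R_max = 1.668182e+19^0.25 = 63909 m

63909 m


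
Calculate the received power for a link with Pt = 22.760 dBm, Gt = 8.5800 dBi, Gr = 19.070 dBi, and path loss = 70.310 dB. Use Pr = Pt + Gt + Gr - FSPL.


Pr = 22.760 + 8.5800 + 19.070 - 70.310 = -19.90 dBm

-19.90 dBm


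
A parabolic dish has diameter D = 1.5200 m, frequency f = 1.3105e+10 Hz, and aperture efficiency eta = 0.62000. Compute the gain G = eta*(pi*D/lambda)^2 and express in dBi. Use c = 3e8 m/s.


lambda = c / f = 3.0000e+08 / 1.3105e+10 = 0.02289203 m
G_linear = 0.62000 * (pi * 1.5200 / 0.02289203)^2 = 26978.02
G_dBi = 10 * log10(26978.02) = 44.31 dBi

44.31 dBi


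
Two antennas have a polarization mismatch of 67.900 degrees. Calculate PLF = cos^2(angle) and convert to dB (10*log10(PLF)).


PLF_linear = cos^2(67.900 deg) = 0.1415447
PLF_dB = 10 * log10(0.1415447) = -8.491 dB

-8.491 dB


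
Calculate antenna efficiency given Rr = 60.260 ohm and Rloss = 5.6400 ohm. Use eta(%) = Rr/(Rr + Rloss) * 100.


eta = 60.260 / (60.260 + 5.6400) * 100 = 91.44%

91.44%


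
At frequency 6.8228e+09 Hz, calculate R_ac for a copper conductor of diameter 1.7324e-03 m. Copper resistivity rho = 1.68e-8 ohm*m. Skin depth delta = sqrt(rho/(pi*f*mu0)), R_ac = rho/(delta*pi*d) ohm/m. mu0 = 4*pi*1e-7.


delta = sqrt(1.68e-8 / (pi * 6.8228e+09 * 4*pi*1e-7)) = 7.897569e-07 m
R_ac = 1.68e-8 / (7.897569e-07 * pi * 1.7324e-03) = 3.909 ohm/m

3.909 ohm/m


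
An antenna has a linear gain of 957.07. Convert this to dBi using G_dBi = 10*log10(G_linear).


G_dBi = 10 * log10(957.07) = 29.81 dBi

29.81 dBi


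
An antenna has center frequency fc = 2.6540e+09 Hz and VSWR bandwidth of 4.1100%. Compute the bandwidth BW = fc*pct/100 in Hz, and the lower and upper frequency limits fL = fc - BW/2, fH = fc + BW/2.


BW = 2.6540e+09 * 4.1100/100 = 1.090794e+08 Hz
fL = 2.6540e+09 - 1.090794e+08/2 = 2.599e+09 Hz
fH = 2.6540e+09 + 1.090794e+08/2 = 2.709e+09 Hz

BW=1.091e+08 Hz, fL=2.599e+09 Hz, fH=2.709e+09 Hz


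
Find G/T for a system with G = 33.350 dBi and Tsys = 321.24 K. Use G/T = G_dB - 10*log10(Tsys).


G/T = 33.350 - 10*log10(321.24) = 33.350 - 25.06830 = 8.282 dB/K

8.282 dB/K


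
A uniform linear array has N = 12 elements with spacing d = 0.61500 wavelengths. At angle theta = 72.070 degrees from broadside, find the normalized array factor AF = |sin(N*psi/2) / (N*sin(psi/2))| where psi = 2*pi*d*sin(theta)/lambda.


psi = 2*pi*0.61500*sin(72.070 deg) = 3.676490 rad
AF = |sin(12*3.676490/2) / (12*sin(3.676490/2))| = 5.853e-03

5.853e-03


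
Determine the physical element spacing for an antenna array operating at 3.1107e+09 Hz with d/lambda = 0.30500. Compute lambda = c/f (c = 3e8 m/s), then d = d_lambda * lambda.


lambda = c / f = 3.0000e+08 / 3.1107e+09 = 0.09644132 m
d = 0.30500 * 0.09644132 = 0.02941 m

0.02941 m


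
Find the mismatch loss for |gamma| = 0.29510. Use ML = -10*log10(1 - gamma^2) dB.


ML = -10 * log10(1 - 0.29510^2) = -10 * log10(0.91291599) = 0.3957 dB

0.3957 dB


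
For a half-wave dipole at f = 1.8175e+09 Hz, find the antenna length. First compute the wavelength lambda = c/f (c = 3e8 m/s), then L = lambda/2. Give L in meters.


lambda = c / f = 3.0000e+08 / 1.8175e+09 = 0.1650619 m
L = lambda / 2 = 0.1650619 / 2 = 0.08253 m

0.08253 m


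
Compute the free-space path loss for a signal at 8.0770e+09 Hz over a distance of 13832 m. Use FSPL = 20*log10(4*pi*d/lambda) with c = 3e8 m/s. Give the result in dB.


lambda = c / f = 3.0000e+08 / 8.0770e+09 = 0.03714250 m
FSPL = 20 * log10(4*pi*13832/0.03714250) = 133.4 dB

133.4 dB


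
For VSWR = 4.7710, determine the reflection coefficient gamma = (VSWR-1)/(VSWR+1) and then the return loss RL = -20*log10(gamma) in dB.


gamma = (4.7710 - 1) / (4.7710 + 1) = 0.6534396
RL = -20 * log10(0.6534396) = 3.696 dB

3.696 dB


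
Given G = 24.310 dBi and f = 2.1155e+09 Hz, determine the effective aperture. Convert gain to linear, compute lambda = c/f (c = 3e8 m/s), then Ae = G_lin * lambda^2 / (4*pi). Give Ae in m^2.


lambda = c / f = 3.0000e+08 / 2.1155e+09 = 0.1418104 m
G_linear = 10^(24.310/10) = 269.7739
Ae = G_linear * lambda^2 / (4*pi) = 269.7739 * 0.1418104^2 / (4*pi) = 0.4317 m^2

0.4317 m^2


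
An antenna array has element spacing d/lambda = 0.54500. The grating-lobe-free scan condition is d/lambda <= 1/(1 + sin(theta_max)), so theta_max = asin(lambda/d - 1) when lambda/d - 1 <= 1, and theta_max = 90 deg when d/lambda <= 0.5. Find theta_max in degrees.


lambda/d - 1 = 1/0.54500 - 1 = 0.8348624
theta_max = asin(0.8348624) = 56.60 deg

56.60 deg


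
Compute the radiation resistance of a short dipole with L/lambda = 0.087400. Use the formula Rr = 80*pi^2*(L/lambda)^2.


Rr = 80 * pi^2 * (0.087400)^2 = 80 * 9.869604 * 7.638760e-03 = 6.031 ohm

6.031 ohm


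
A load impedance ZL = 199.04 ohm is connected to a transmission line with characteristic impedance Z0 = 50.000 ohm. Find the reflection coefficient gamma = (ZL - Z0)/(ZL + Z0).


gamma = (199.04 - 50.000) / (199.04 + 50.000) = 0.5985

0.5985


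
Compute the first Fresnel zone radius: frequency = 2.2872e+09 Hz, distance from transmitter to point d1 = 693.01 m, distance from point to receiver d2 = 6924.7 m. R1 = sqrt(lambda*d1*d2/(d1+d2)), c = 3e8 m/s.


lambda = c / f = 3.0000e+08 / 2.2872e+09 = 0.1311647 m
R1 = sqrt(0.1311647 * 693.01 * 6924.7 / (693.01 + 6924.7)) = 9.090 m

9.090 m


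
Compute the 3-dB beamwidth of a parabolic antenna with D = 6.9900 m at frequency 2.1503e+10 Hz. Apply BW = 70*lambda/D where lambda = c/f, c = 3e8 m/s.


lambda = c / f = 3.0000e+08 / 2.1503e+10 = 0.01395154 m
BW = 70 * 0.01395154 / 6.9900 = 0.1397 deg

0.1397 deg


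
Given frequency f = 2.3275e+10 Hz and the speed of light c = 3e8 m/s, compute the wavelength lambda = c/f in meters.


lambda = c / f = 3.0000e+08 / 2.3275e+10 = 0.01289 m

0.01289 m


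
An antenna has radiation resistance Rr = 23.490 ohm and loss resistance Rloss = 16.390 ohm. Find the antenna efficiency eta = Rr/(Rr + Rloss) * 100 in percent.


eta = 23.490 / (23.490 + 16.390) * 100 = 58.90%

58.90%


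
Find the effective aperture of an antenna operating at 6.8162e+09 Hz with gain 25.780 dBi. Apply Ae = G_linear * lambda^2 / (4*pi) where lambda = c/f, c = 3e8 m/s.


lambda = c / f = 3.0000e+08 / 6.8162e+09 = 0.04401279 m
G_linear = 10^(25.780/10) = 378.4426
Ae = G_linear * lambda^2 / (4*pi) = 378.4426 * 0.04401279^2 / (4*pi) = 0.05834 m^2

0.05834 m^2


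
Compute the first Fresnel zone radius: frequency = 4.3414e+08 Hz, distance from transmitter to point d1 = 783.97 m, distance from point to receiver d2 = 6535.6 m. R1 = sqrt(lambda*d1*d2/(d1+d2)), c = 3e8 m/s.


lambda = c / f = 3.0000e+08 / 4.3414e+08 = 0.6910213 m
R1 = sqrt(0.6910213 * 783.97 * 6535.6 / (783.97 + 6535.6)) = 21.99 m

21.99 m


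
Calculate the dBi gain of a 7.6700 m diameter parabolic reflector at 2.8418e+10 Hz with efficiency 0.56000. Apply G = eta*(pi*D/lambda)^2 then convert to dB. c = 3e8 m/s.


lambda = c / f = 3.0000e+08 / 2.8418e+10 = 0.01055669 m
G_linear = 0.56000 * (pi * 7.6700 / 0.01055669)^2 = 2.917581e+06
G_dBi = 10 * log10(2.917581e+06) = 64.65 dBi

64.65 dBi


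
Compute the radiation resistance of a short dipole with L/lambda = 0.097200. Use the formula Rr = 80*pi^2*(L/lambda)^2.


Rr = 80 * pi^2 * (0.097200)^2 = 80 * 9.869604 * 9.447840e-03 = 7.460 ohm

7.460 ohm


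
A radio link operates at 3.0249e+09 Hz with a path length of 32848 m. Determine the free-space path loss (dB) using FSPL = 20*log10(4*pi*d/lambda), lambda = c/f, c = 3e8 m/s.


lambda = c / f = 3.0000e+08 / 3.0249e+09 = 0.09917683 m
FSPL = 20 * log10(4*pi*32848/0.09917683) = 132.4 dB

132.4 dB


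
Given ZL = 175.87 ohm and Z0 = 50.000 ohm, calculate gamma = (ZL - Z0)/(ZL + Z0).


gamma = (175.87 - 50.000) / (175.87 + 50.000) = 0.5573

0.5573


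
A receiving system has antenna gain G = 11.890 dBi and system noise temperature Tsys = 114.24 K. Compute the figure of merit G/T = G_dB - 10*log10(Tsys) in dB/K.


G/T = 11.890 - 10*log10(114.24) = 11.890 - 20.57818 = -8.688 dB/K

-8.688 dB/K


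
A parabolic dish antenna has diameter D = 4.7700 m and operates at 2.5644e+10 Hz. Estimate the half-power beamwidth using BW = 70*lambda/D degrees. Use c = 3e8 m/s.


lambda = c / f = 3.0000e+08 / 2.5644e+10 = 0.01169864 m
BW = 70 * 0.01169864 / 4.7700 = 0.1717 deg

0.1717 deg


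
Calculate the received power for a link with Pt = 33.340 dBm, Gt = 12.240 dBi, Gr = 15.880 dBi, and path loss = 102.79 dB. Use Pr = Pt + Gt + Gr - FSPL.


Pr = 33.340 + 12.240 + 15.880 - 102.79 = -41.33 dBm

-41.33 dBm


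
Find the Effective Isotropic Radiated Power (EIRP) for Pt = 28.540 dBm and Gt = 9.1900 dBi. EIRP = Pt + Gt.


EIRP = Pt + Gt = 28.540 + 9.1900 = 37.73 dBm

37.73 dBm


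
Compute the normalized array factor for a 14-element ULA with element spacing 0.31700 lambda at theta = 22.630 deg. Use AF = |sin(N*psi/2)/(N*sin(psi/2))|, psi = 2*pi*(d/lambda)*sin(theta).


psi = 2*pi*0.31700*sin(22.630 deg) = 0.7663905 rad
AF = |sin(14*0.7663905/2) / (14*sin(0.7663905/2))| = 0.1518

0.1518


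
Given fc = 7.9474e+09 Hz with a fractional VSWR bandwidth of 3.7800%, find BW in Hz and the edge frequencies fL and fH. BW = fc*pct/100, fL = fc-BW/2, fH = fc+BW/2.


BW = 7.9474e+09 * 3.7800/100 = 3.004117e+08 Hz
fL = 7.9474e+09 - 3.004117e+08/2 = 7.797e+09 Hz
fH = 7.9474e+09 + 3.004117e+08/2 = 8.098e+09 Hz

BW=3.004e+08 Hz, fL=7.797e+09 Hz, fH=8.098e+09 Hz


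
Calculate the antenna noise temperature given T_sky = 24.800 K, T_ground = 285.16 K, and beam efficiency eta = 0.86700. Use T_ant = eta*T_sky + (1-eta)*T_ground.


T_ant = 0.86700 * 24.800 + (1 - 0.86700) * 285.16 = 59.43 K

59.43 K


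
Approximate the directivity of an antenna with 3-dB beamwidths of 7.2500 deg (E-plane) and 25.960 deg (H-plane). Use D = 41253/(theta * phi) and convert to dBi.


D_linear = 41253 / (7.2500 * 25.960) = 219.1860
D_dBi = 10 * log10(219.1860) = 23.41 dBi

23.41 dBi


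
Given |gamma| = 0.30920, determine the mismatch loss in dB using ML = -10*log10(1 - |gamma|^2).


ML = -10 * log10(1 - 0.30920^2) = -10 * log10(0.90439536) = 0.4364 dB

0.4364 dB


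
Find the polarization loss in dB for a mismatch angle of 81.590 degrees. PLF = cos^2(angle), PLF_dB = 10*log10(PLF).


PLF_linear = cos^2(81.590 deg) = 0.02139073
PLF_dB = 10 * log10(0.02139073) = -16.70 dB

-16.70 dB


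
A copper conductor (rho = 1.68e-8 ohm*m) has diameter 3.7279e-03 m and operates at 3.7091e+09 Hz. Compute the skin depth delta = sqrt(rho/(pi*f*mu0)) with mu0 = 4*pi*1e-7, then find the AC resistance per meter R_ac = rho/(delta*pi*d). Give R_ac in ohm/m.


delta = sqrt(1.68e-8 / (pi * 3.7091e+09 * 4*pi*1e-7)) = 1.071126e-06 m
R_ac = 1.68e-8 / (1.071126e-06 * pi * 3.7279e-03) = 1.339 ohm/m

1.339 ohm/m


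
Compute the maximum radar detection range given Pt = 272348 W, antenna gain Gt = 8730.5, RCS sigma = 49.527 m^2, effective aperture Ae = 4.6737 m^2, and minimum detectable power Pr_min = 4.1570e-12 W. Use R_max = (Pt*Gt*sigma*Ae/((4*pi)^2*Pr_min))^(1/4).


R^4 = 272348*8730.5*49.527*4.6737 / ((4*pi)^2 * 4.1570e-12) = 8.384292e+20
R_max = 8.384292e+20^0.25 = 170164 m

170164 m


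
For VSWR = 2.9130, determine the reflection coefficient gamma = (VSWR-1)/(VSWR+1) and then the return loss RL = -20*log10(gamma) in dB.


gamma = (2.9130 - 1) / (2.9130 + 1) = 0.4888832
RL = -20 * log10(0.4888832) = 6.216 dB

6.216 dB


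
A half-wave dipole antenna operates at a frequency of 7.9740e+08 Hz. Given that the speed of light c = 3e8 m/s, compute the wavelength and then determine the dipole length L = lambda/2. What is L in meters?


lambda = c / f = 3.0000e+08 / 7.9740e+08 = 0.3762227 m
L = lambda / 2 = 0.3762227 / 2 = 0.1881 m

0.1881 m


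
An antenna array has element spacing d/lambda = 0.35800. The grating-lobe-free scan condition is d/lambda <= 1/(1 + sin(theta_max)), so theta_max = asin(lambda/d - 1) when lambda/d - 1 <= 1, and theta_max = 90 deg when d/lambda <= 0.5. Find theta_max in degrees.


lambda/d - 1 = 1/0.35800 - 1 = 1.793296 >= 1
d/lambda <= 0.5, so the array can scan to endfire without grating lobes: theta_max = 90 deg

90 deg


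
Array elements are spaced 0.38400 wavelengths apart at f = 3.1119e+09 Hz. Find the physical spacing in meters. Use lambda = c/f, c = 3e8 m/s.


lambda = c / f = 3.0000e+08 / 3.1119e+09 = 0.09640413 m
d = 0.38400 * 0.09640413 = 0.03702 m

0.03702 m


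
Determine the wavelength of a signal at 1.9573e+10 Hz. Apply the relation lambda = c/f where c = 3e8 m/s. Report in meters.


lambda = c / f = 3.0000e+08 / 1.9573e+10 = 0.01533 m

0.01533 m


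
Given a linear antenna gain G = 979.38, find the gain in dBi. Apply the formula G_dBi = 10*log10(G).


G_dBi = 10 * log10(979.38) = 29.91 dBi

29.91 dBi


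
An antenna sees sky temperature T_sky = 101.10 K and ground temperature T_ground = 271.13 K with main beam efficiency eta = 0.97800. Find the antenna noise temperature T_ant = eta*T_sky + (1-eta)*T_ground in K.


T_ant = 0.97800 * 101.10 + (1 - 0.97800) * 271.13 = 104.8 K

104.8 K


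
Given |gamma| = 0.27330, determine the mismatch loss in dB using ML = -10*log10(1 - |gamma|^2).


ML = -10 * log10(1 - 0.27330^2) = -10 * log10(0.92530711) = 0.3371 dB

0.3371 dB


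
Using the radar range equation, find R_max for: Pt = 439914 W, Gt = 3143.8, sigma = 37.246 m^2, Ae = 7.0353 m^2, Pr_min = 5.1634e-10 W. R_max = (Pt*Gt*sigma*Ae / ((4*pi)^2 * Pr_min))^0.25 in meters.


R^4 = 439914*3143.8*37.246*7.0353 / ((4*pi)^2 * 5.1634e-10) = 4.444567e+18
R_max = 4.444567e+18^0.25 = 45915 m

45915 m


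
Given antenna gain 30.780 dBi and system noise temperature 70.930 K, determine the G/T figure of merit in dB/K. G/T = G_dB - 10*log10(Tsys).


G/T = 30.780 - 10*log10(70.930) = 30.780 - 18.50830 = 12.27 dB/K

12.27 dB/K


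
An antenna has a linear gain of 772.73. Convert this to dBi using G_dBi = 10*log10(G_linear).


G_dBi = 10 * log10(772.73) = 28.88 dBi

28.88 dBi


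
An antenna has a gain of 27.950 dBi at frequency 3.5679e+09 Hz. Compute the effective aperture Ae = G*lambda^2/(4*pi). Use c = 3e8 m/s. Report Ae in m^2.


lambda = c / f = 3.0000e+08 / 3.5679e+09 = 0.08408307 m
G_linear = 10^(27.950/10) = 623.7348
Ae = G_linear * lambda^2 / (4*pi) = 623.7348 * 0.08408307^2 / (4*pi) = 0.3509 m^2

0.3509 m^2


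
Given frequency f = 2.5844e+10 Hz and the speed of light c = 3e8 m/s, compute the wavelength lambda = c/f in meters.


lambda = c / f = 3.0000e+08 / 2.5844e+10 = 0.01161 m

0.01161 m


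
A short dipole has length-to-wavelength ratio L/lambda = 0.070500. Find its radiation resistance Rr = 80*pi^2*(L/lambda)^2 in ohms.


Rr = 80 * pi^2 * (0.070500)^2 = 80 * 9.869604 * 4.970250e-03 = 3.924 ohm

3.924 ohm


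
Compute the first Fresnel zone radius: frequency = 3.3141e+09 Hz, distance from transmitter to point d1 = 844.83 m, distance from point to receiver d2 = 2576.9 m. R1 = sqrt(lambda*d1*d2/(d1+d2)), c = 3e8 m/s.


lambda = c / f = 3.0000e+08 / 3.3141e+09 = 0.09052231 m
R1 = sqrt(0.09052231 * 844.83 * 2576.9 / (844.83 + 2576.9)) = 7.589 m

7.589 m


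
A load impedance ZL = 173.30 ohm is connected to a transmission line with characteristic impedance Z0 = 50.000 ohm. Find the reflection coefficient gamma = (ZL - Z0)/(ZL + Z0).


gamma = (173.30 - 50.000) / (173.30 + 50.000) = 0.5522

0.5522


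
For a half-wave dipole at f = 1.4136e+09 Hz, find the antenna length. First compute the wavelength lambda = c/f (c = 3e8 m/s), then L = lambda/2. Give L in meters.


lambda = c / f = 3.0000e+08 / 1.4136e+09 = 0.2122241 m
L = lambda / 2 = 0.2122241 / 2 = 0.1061 m

0.1061 m


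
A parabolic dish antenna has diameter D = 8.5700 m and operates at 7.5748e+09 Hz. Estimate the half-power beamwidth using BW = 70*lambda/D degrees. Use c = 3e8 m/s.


lambda = c / f = 3.0000e+08 / 7.5748e+09 = 0.03960501 m
BW = 70 * 0.03960501 / 8.5700 = 0.3235 deg

0.3235 deg


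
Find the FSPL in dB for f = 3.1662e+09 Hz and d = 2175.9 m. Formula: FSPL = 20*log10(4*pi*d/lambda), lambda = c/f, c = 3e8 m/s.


lambda = c / f = 3.0000e+08 / 3.1662e+09 = 0.09475081 m
FSPL = 20 * log10(4*pi*2175.9/0.09475081) = 109.2 dB

109.2 dB


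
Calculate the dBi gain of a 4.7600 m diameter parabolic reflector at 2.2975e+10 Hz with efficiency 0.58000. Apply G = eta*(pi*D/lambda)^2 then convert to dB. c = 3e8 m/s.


lambda = c / f = 3.0000e+08 / 2.2975e+10 = 0.01305767 m
G_linear = 0.58000 * (pi * 4.7600 / 0.01305767)^2 = 760694.5
G_dBi = 10 * log10(760694.5) = 58.81 dBi

58.81 dBi


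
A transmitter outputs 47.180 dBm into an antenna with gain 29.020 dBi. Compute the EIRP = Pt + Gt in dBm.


EIRP = Pt + Gt = 47.180 + 29.020 = 76.20 dBm

76.20 dBm


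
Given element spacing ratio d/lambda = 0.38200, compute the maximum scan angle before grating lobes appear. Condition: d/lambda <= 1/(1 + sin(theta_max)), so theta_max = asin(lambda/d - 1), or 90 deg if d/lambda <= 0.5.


lambda/d - 1 = 1/0.38200 - 1 = 1.617801 >= 1
d/lambda <= 0.5, so the array can scan to endfire without grating lobes: theta_max = 90 deg

90 deg


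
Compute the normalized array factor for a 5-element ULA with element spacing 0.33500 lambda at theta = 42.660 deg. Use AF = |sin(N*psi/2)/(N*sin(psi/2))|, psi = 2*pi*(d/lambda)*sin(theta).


psi = 2*pi*0.33500*sin(42.660 deg) = 1.426356 rad
AF = |sin(5*1.426356/2) / (5*sin(1.426356/2))| = 0.1258

0.1258


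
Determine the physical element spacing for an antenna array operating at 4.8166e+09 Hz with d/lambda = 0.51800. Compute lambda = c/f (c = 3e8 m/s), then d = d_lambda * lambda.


lambda = c / f = 3.0000e+08 / 4.8166e+09 = 0.06228460 m
d = 0.51800 * 0.06228460 = 0.03226 m

0.03226 m


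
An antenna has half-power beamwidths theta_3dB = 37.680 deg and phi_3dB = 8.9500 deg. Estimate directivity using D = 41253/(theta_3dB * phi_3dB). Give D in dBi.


D_linear = 41253 / (37.680 * 8.9500) = 122.3268
D_dBi = 10 * log10(122.3268) = 20.88 dBi

20.88 dBi


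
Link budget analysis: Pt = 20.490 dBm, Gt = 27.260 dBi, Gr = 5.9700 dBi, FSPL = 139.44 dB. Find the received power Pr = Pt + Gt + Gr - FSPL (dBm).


Pr = 20.490 + 27.260 + 5.9700 - 139.44 = -85.72 dBm

-85.72 dBm


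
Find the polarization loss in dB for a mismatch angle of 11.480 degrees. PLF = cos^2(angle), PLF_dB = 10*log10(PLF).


PLF_linear = cos^2(11.480 deg) = 0.9603887
PLF_dB = 10 * log10(0.9603887) = -0.1755 dB

-0.1755 dB


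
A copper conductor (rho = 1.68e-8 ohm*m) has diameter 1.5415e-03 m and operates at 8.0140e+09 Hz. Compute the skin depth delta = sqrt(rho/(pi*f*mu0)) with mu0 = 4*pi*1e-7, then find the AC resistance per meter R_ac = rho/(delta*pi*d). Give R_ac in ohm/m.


delta = sqrt(1.68e-8 / (pi * 8.0140e+09 * 4*pi*1e-7)) = 7.287022e-07 m
R_ac = 1.68e-8 / (7.287022e-07 * pi * 1.5415e-03) = 4.761 ohm/m

4.761 ohm/m


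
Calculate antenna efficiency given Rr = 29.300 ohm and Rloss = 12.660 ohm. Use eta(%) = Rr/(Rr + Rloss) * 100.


eta = 29.300 / (29.300 + 12.660) * 100 = 69.83%

69.83%


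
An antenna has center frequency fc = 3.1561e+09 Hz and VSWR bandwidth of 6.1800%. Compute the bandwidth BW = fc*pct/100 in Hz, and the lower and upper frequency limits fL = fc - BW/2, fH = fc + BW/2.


BW = 3.1561e+09 * 6.1800/100 = 1.950470e+08 Hz
fL = 3.1561e+09 - 1.950470e+08/2 = 3.059e+09 Hz
fH = 3.1561e+09 + 1.950470e+08/2 = 3.254e+09 Hz

BW=1.950e+08 Hz, fL=3.059e+09 Hz, fH=3.254e+09 Hz


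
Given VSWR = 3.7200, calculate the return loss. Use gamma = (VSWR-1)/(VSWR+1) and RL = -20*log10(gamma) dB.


gamma = (3.7200 - 1) / (3.7200 + 1) = 0.5762712
RL = -20 * log10(0.5762712) = 4.787 dB

4.787 dB


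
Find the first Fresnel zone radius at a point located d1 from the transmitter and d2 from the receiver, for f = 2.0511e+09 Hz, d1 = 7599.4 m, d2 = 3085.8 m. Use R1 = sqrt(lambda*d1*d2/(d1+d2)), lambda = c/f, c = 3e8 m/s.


lambda = c / f = 3.0000e+08 / 2.0511e+09 = 0.1462630 m
R1 = sqrt(0.1462630 * 7599.4 * 3085.8 / (7599.4 + 3085.8)) = 17.92 m

17.92 m


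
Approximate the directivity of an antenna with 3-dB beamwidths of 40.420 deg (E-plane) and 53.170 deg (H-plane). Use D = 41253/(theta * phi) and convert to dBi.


D_linear = 41253 / (40.420 * 53.170) = 19.19520
D_dBi = 10 * log10(19.19520) = 12.83 dBi

12.83 dBi


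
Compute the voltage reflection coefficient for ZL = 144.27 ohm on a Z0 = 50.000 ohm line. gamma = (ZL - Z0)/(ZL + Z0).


gamma = (144.27 - 50.000) / (144.27 + 50.000) = 0.4853

0.4853


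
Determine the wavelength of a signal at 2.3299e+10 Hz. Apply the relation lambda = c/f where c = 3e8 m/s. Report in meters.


lambda = c / f = 3.0000e+08 / 2.3299e+10 = 0.01288 m

0.01288 m


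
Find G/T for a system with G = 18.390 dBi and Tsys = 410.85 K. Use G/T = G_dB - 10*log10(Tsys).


G/T = 18.390 - 10*log10(410.85) = 18.390 - 26.13683 = -7.747 dB/K

-7.747 dB/K


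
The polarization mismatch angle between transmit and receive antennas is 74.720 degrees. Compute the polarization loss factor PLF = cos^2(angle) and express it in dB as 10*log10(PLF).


PLF_linear = cos^2(74.720 deg) = 0.06945140
PLF_dB = 10 * log10(0.06945140) = -11.58 dB

-11.58 dB


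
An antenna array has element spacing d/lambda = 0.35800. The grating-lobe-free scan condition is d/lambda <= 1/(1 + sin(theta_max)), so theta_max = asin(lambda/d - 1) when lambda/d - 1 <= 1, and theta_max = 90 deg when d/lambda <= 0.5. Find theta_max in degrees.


lambda/d - 1 = 1/0.35800 - 1 = 1.793296 >= 1
d/lambda <= 0.5, so the array can scan to endfire without grating lobes: theta_max = 90 deg

90 deg


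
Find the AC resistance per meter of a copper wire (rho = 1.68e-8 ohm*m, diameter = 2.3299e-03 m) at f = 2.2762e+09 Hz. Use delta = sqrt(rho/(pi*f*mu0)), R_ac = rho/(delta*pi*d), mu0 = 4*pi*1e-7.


delta = sqrt(1.68e-8 / (pi * 2.2762e+09 * 4*pi*1e-7)) = 1.367318e-06 m
R_ac = 1.68e-8 / (1.367318e-06 * pi * 2.3299e-03) = 1.679 ohm/m

1.679 ohm/m


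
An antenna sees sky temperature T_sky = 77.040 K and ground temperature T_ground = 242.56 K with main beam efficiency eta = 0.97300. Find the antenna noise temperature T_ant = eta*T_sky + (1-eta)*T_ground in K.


T_ant = 0.97300 * 77.040 + (1 - 0.97300) * 242.56 = 81.51 K

81.51 K


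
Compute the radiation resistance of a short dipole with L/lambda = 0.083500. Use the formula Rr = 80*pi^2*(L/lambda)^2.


Rr = 80 * pi^2 * (0.083500)^2 = 80 * 9.869604 * 6.972250e-03 = 5.505 ohm

5.505 ohm


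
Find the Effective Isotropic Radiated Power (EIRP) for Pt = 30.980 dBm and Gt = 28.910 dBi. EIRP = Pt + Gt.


EIRP = Pt + Gt = 30.980 + 28.910 = 59.89 dBm

59.89 dBm


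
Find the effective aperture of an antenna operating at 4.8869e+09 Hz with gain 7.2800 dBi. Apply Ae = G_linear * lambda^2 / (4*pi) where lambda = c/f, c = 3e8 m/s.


lambda = c / f = 3.0000e+08 / 4.8869e+09 = 0.06138861 m
G_linear = 10^(7.2800/10) = 5.345644
Ae = G_linear * lambda^2 / (4*pi) = 5.345644 * 0.06138861^2 / (4*pi) = 1.603e-03 m^2

1.603e-03 m^2


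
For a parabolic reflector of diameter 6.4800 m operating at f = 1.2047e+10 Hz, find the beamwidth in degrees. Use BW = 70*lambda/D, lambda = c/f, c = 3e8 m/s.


lambda = c / f = 3.0000e+08 / 1.2047e+10 = 0.02490247 m
BW = 70 * 0.02490247 / 6.4800 = 0.2690 deg

0.2690 deg


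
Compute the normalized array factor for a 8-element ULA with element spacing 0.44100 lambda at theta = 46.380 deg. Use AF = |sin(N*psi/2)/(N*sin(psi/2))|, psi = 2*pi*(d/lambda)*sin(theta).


psi = 2*pi*0.44100*sin(46.380 deg) = 2.005930 rad
AF = |sin(8*2.005930/2) / (8*sin(2.005930/2))| = 0.1461

0.1461


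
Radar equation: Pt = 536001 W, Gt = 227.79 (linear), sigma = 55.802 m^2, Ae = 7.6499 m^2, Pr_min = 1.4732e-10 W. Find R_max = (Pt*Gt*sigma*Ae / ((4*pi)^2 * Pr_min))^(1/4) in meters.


R^4 = 536001*227.79*55.802*7.6499 / ((4*pi)^2 * 1.4732e-10) = 2.240394e+18
R_max = 2.240394e+18^0.25 = 38688 m

38688 m


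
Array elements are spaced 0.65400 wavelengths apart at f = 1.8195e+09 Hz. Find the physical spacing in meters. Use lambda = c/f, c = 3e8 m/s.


lambda = c / f = 3.0000e+08 / 1.8195e+09 = 0.1648805 m
d = 0.65400 * 0.1648805 = 0.1078 m

0.1078 m


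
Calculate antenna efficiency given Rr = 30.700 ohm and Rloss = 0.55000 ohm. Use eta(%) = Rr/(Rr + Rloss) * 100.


eta = 30.700 / (30.700 + 0.55000) * 100 = 98.24%

98.24%


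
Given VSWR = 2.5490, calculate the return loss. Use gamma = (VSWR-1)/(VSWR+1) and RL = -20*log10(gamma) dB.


gamma = (2.5490 - 1) / (2.5490 + 1) = 0.4364610
RL = -20 * log10(0.4364610) = 7.201 dB

7.201 dB


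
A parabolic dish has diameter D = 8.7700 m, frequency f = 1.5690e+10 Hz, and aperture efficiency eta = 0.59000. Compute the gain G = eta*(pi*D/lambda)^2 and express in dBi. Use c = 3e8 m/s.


lambda = c / f = 3.0000e+08 / 1.5690e+10 = 0.01912046 m
G_linear = 0.59000 * (pi * 8.7700 / 0.01912046)^2 = 1.225051e+06
G_dBi = 10 * log10(1.225051e+06) = 60.88 dBi

60.88 dBi


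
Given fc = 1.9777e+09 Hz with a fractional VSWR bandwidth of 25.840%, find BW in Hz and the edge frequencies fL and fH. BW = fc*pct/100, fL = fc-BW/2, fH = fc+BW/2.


BW = 1.9777e+09 * 25.840/100 = 5.110377e+08 Hz
fL = 1.9777e+09 - 5.110377e+08/2 = 1.722e+09 Hz
fH = 1.9777e+09 + 5.110377e+08/2 = 2.233e+09 Hz

BW=5.110e+08 Hz, fL=1.722e+09 Hz, fH=2.233e+09 Hz
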